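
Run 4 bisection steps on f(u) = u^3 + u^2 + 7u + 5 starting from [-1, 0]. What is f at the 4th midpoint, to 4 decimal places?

u = -0.5 gives f = 1.625, positive; keep [-1, -0.5]
u = -0.75 gives f = -0.109375, negative; keep [-0.75, -0.5]
u = -0.625 gives f = 0.771484, positive; keep [-0.75, -0.625]
u = -0.6875 gives f = 0.3352, positive; keep [-0.75, -0.6875]

0.3352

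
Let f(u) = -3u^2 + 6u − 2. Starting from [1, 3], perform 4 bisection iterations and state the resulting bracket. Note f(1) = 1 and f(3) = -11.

u = 2 gives f = -2, negative; keep [1, 2]
u = 1.5 gives f = 0.25, positive; keep [1.5, 2]
u = 1.75 gives f = -0.6875, negative; keep [1.5, 1.75]
u = 1.625 gives f = -0.1719, negative; keep [1.5, 1.625]

[1.5, 1.625]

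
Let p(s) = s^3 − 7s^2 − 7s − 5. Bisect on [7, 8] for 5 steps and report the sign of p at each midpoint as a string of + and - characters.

p(7.5) = -29.375 < 0, so the root lies in [7.5, 8]
p(7.75) = -14.203125 < 0, so the root lies in [7.75, 8]
p(7.875) = -5.861328 < 0, so the root lies in [7.875, 8]
p(7.9375) = -1.4963 < 0, so the root lies in [7.9375, 8]
p(7.96875) = 0.7353 > 0, so the root lies in [7.9375, 7.96875]

----+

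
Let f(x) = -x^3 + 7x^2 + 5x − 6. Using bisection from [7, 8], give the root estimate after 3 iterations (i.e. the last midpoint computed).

midpoint 7.5: f = 3.375 > 0 → [7.5, 8]
midpoint 7.75: f = -12.296875 < 0 → [7.5, 7.75]
midpoint 7.625: f = -4.212891 < 0 → [7.5, 7.625]

7.625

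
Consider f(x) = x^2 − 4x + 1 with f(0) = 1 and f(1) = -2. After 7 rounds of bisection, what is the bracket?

[0.265625, 0.2734375]

f(0.5) = -0.75 < 0, so the root lies in [0, 0.5]
f(0.25) = 0.0625 > 0, so the root lies in [0.25, 0.5]
f(0.375) = -0.359375 < 0, so the root lies in [0.25, 0.375]
f(0.3125) = -0.1523 < 0, so the root lies in [0.25, 0.3125]
f(0.28125) = -0.0459 < 0, so the root lies in [0.25, 0.28125]
f(0.265625) = 0.0081 > 0, so the root lies in [0.265625, 0.28125]
f(0.2734375) = -0.019 < 0, so the root lies in [0.265625, 0.2734375]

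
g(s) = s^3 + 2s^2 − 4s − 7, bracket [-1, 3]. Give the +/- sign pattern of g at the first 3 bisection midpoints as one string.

-+-

midpoint 1: g = -8 < 0 → [1, 3]
midpoint 2: g = 1 > 0 → [1, 2]
midpoint 1.5: g = -5.125 < 0 → [1.5, 2]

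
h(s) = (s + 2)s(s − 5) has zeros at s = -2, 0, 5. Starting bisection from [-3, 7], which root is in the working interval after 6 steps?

m = 2, h(m) = -24 (−); new bracket [2, 7]
m = 4.5, h(m) = -14.625 (−); new bracket [4.5, 7]
m = 5.75, h(m) = 33.421875 (+); new bracket [4.5, 5.75]
m = 5.125, h(m) = 4.5645 (+); new bracket [4.5, 5.125]
m = 4.8125, h(m) = -6.1472 (−); new bracket [4.8125, 5.125]
m = 4.96875, h(m) = -1.0821 (−); new bracket [4.96875, 5.125]

5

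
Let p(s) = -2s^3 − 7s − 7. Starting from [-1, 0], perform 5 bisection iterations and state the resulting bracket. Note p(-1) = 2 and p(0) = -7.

[-0.84375, -0.8125]

midpoint -0.5: p = -3.25 < 0 → [-1, -0.5]
midpoint -0.75: p = -0.90625 < 0 → [-1, -0.75]
midpoint -0.875: p = 0.464844 > 0 → [-0.875, -0.75]
midpoint -0.8125: p = -0.2397 < 0 → [-0.875, -0.8125]
midpoint -0.84375: p = 0.1076 > 0 → [-0.84375, -0.8125]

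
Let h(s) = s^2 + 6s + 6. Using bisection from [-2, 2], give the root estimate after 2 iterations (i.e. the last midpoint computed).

s = 0 gives h = 6, positive; keep [-2, 0]
s = -1 gives h = 1, positive; keep [-2, -1]

-1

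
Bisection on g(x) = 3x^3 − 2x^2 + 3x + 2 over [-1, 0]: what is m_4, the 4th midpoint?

-0.4375

midpoint -0.5: g = -0.375 < 0 → [-0.5, 0]
midpoint -0.25: g = 1.078125 > 0 → [-0.5, -0.25]
midpoint -0.375: g = 0.435547 > 0 → [-0.5, -0.375]
midpoint -0.4375: g = 0.0535 > 0 → [-0.5, -0.4375]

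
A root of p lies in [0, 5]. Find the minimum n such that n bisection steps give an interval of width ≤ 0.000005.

20

Width after n steps is 5/2^n. Need 2^n ≥ 5/0.000005 = 1000000.
2^19 = 524288 < 1000000 ≤ 2^20 = 1048576, so n = 20.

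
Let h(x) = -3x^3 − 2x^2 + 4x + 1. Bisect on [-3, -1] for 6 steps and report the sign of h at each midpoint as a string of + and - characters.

++--+-

h(-2) = 9 > 0, so the root lies in [-2, -1]
h(-1.5) = 0.625 > 0, so the root lies in [-1.5, -1]
h(-1.25) = -1.265625 < 0, so the root lies in [-1.5, -1.25]
h(-1.375) = -0.4824 < 0, so the root lies in [-1.5, -1.375]
h(-1.4375) = 0.0286 > 0, so the root lies in [-1.4375, -1.375]
h(-1.40625) = -0.2373 < 0, so the root lies in [-1.4375, -1.40625]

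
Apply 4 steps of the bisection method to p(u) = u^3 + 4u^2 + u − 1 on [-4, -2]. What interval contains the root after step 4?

[-3.75, -3.625]

p(-3) = 5 > 0, so the root lies in [-4, -3]
p(-3.5) = 1.625 > 0, so the root lies in [-4, -3.5]
p(-3.75) = -1.234375 < 0, so the root lies in [-3.75, -3.5]
p(-3.625) = 0.3027 > 0, so the root lies in [-3.75, -3.625]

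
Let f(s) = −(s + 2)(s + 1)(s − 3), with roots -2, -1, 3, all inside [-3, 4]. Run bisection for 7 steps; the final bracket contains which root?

midpoint 0.5: f = 9.375 > 0 → [0.5, 4]
midpoint 2.25: f = 10.359375 > 0 → [2.25, 4]
midpoint 3.125: f = -2.642578 < 0 → [2.25, 3.125]
midpoint 2.6875: f = 5.4016 > 0 → [2.6875, 3.125]
midpoint 2.90625: f = 1.7967 > 0 → [2.90625, 3.125]
midpoint 3.015625: f = -0.3147 < 0 → [2.90625, 3.015625]
midpoint 2.9609375: f = 0.7676 > 0 → [2.9609375, 3.015625]

3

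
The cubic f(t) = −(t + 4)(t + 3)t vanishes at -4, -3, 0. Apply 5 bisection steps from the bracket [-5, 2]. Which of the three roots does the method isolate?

0

m = -1.5, f(m) = 5.625 (+); new bracket [-1.5, 2]
m = 0.25, f(m) = -3.453125 (−); new bracket [-1.5, 0.25]
m = -0.625, f(m) = 5.009766 (+); new bracket [-0.625, 0.25]
m = -0.1875, f(m) = 2.0105 (+); new bracket [-0.1875, 0.25]
m = 0.03125, f(m) = -0.3819 (−); new bracket [-0.1875, 0.03125]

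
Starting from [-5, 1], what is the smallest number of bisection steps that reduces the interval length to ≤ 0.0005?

Width after n steps is 6/2^n. Need 2^n ≥ 6/0.0005 = 12000.
2^13 = 8192 < 12000 ≤ 2^14 = 16384, so n = 14.

14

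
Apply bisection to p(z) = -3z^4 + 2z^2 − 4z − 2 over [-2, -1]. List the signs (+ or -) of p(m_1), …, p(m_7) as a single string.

z = -1.5 gives p = -6.6875, negative; keep [-1.5, -1]
z = -1.25 gives p = -1.199219, negative; keep [-1.25, -1]
z = -1.125 gives p = 0.22583, positive; keep [-1.25, -1.125]
z = -1.1875 gives p = -0.3953, negative; keep [-1.1875, -1.125]
z = -1.15625 gives p = -0.0632, negative; keep [-1.15625, -1.125]
z = -1.140625 gives p = 0.0865, positive; keep [-1.15625, -1.140625]
z = -1.1484375 gives p = 0.013, positive; keep [-1.15625, -1.1484375]

--+--++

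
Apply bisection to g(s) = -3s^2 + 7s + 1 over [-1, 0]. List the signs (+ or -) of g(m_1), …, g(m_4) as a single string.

--+-

s = -0.5 gives g = -3.25, negative; keep [-0.5, 0]
s = -0.25 gives g = -0.9375, negative; keep [-0.25, 0]
s = -0.125 gives g = 0.078125, positive; keep [-0.25, -0.125]
s = -0.1875 gives g = -0.418, negative; keep [-0.1875, -0.125]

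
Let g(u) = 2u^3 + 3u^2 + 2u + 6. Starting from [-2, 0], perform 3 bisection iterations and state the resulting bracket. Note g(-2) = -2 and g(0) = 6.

[-2, -1.75]

midpoint -1: g = 5 > 0 → [-2, -1]
midpoint -1.5: g = 3 > 0 → [-2, -1.5]
midpoint -1.75: g = 0.96875 > 0 → [-2, -1.75]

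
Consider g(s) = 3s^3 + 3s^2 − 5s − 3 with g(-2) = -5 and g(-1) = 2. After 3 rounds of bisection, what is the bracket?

[-1.75, -1.625]

midpoint -1.5: g = 1.125 > 0 → [-2, -1.5]
midpoint -1.75: g = -1.140625 < 0 → [-1.75, -1.5]
midpoint -1.625: g = 0.173828 > 0 → [-1.75, -1.625]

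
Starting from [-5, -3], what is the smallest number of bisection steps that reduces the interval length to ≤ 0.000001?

Width after n steps is 2/2^n. Need 2^n ≥ 2/0.000001 = 2000000.
2^20 = 1048576 < 2000000 ≤ 2^21 = 2097152, so n = 21.

21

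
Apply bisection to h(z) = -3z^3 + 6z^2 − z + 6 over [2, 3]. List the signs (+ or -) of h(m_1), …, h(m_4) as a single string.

z = 2.5 gives h = -5.875, negative; keep [2, 2.5]
z = 2.25 gives h = -0.046875, negative; keep [2, 2.25]
z = 2.125 gives h = 2.181641, positive; keep [2.125, 2.25]
z = 2.1875 gives h = 1.1208, positive; keep [2.1875, 2.25]

--++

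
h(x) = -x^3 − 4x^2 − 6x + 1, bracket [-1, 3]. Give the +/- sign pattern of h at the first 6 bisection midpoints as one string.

m = 1, h(m) = -10 (−); new bracket [-1, 1]
m = 0, h(m) = 1 (+); new bracket [0, 1]
m = 0.5, h(m) = -3.125 (−); new bracket [0, 0.5]
m = 0.25, h(m) = -0.7656 (−); new bracket [0, 0.25]
m = 0.125, h(m) = 0.1855 (+); new bracket [0.125, 0.25]
m = 0.1875, h(m) = -0.2722 (−); new bracket [0.125, 0.1875]

-+--+-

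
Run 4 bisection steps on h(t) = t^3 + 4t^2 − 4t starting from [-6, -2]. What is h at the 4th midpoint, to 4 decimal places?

midpoint -4: h = 16 > 0 → [-6, -4]
midpoint -5: h = -5 < 0 → [-5, -4]
midpoint -4.5: h = 7.875 > 0 → [-5, -4.5]
midpoint -4.75: h = 2.0781 > 0 → [-5, -4.75]

2.0781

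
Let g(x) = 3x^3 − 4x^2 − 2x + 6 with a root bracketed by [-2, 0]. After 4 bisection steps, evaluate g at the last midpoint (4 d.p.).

g(-1) = 1 > 0, so the root lies in [-2, -1]
g(-1.5) = -10.125 < 0, so the root lies in [-1.5, -1]
g(-1.25) = -3.609375 < 0, so the root lies in [-1.25, -1]
g(-1.125) = -1.084 < 0, so the root lies in [-1.125, -1]

-1.0840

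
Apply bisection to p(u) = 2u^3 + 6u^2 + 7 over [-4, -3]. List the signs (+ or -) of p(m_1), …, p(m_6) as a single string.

-+-+--

u = -3.5 gives p = -5.25, negative; keep [-3.5, -3]
u = -3.25 gives p = 1.71875, positive; keep [-3.5, -3.25]
u = -3.375 gives p = -1.542969, negative; keep [-3.375, -3.25]
u = -3.3125 gives p = 0.1421, positive; keep [-3.375, -3.3125]
u = -3.34375 gives p = -0.6867, negative; keep [-3.34375, -3.3125]
u = -3.328125 gives p = -0.2689, negative; keep [-3.328125, -3.3125]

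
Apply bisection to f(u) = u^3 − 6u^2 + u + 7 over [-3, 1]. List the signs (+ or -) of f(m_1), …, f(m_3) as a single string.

midpoint -1: f = -1 < 0 → [-1, 1]
midpoint 0: f = 7 > 0 → [-1, 0]
midpoint -0.5: f = 4.875 > 0 → [-1, -0.5]

-++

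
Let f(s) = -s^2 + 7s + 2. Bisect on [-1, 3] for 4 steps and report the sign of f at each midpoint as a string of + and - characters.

f(1) = 8 > 0, so the root lies in [-1, 1]
f(0) = 2 > 0, so the root lies in [-1, 0]
f(-0.5) = -1.75 < 0, so the root lies in [-0.5, 0]
f(-0.25) = 0.1875 > 0, so the root lies in [-0.5, -0.25]

++-+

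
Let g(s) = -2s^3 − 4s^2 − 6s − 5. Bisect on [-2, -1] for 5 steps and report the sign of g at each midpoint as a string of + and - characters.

midpoint -1.5: g = 1.75 > 0 → [-1.5, -1]
midpoint -1.25: g = 0.15625 > 0 → [-1.25, -1]
midpoint -1.125: g = -0.464844 < 0 → [-1.25, -1.125]
midpoint -1.1875: g = -0.1665 < 0 → [-1.25, -1.1875]
midpoint -1.21875: g = -0.0084 < 0 → [-1.25, -1.21875]

++---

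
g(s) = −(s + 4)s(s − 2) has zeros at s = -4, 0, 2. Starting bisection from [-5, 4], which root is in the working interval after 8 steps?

s = -0.5 gives g = -4.375, negative; keep [-5, -0.5]
s = -2.75 gives g = -16.328125, negative; keep [-5, -2.75]
s = -3.875 gives g = -2.845703, negative; keep [-5, -3.875]
s = -4.4375 gives g = 12.4978, positive; keep [-4.4375, -3.875]
s = -4.15625 gives g = 3.998, positive; keep [-4.15625, -3.875]
s = -4.015625 gives g = 0.3774, positive; keep [-4.015625, -3.875]
s = -3.9453125 gives g = -1.2828, negative; keep [-4.015625, -3.9453125]
s = -3.98046875 gives g = -0.4649, negative; keep [-4.015625, -3.98046875]

-4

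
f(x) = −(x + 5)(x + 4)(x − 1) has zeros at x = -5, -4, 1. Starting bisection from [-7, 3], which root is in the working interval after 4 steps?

m = -2, f(m) = 18 (+); new bracket [-2, 3]
m = 0.5, f(m) = 12.375 (+); new bracket [0.5, 3]
m = 1.75, f(m) = -29.109375 (−); new bracket [0.5, 1.75]
m = 1.125, f(m) = -3.9238 (−); new bracket [0.5, 1.125]

1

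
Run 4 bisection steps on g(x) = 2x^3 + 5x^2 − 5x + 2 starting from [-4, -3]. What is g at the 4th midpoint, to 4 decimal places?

0.7319

midpoint -3.5: g = -5 < 0 → [-3.5, -3]
midpoint -3.25: g = 2.40625 > 0 → [-3.5, -3.25]
midpoint -3.375: g = -1.058594 < 0 → [-3.375, -3.25]
midpoint -3.3125: g = 0.7319 > 0 → [-3.375, -3.3125]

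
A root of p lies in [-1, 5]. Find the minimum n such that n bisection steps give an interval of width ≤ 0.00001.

20

Width after n steps is 6/2^n. Need 2^n ≥ 6/0.00001 = 600000.
2^19 = 524288 < 600000 ≤ 2^20 = 1048576, so n = 20.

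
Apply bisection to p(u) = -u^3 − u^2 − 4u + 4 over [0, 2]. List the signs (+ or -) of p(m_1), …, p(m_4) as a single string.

-++-

m = 1, p(m) = -2 (−); new bracket [0, 1]
m = 0.5, p(m) = 1.625 (+); new bracket [0.5, 1]
m = 0.75, p(m) = 0.015625 (+); new bracket [0.75, 1]
m = 0.875, p(m) = -0.9355 (−); new bracket [0.75, 0.875]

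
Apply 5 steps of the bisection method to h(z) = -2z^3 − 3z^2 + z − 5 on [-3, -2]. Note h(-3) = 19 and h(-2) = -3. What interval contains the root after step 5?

midpoint -2.5: h = 5 > 0 → [-2.5, -2]
midpoint -2.25: h = 0.34375 > 0 → [-2.25, -2]
midpoint -2.125: h = -1.480469 < 0 → [-2.25, -2.125]
midpoint -2.1875: h = -0.6079 < 0 → [-2.25, -2.1875]
midpoint -2.21875: h = -0.1422 < 0 → [-2.25, -2.21875]

[-2.25, -2.21875]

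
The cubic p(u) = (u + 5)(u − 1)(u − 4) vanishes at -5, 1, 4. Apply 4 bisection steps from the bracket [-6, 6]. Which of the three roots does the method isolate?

-5

p(0) = 20 > 0, so the root lies in [-6, 0]
p(-3) = 56 > 0, so the root lies in [-6, -3]
p(-4.5) = 23.375 > 0, so the root lies in [-6, -4.5]
p(-5.25) = -14.4531 < 0, so the root lies in [-5.25, -4.5]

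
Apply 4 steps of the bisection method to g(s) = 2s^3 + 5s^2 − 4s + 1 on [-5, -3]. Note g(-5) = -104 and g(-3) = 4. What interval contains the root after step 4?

s = -4 gives g = -31, negative; keep [-4, -3]
s = -3.5 gives g = -9.5, negative; keep [-3.5, -3]
s = -3.25 gives g = -1.84375, negative; keep [-3.25, -3]
s = -3.125 gives g = 1.293, positive; keep [-3.25, -3.125]

[-3.25, -3.125]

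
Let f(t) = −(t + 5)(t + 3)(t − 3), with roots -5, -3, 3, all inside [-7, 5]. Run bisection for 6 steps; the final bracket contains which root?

f(-1) = 32 > 0, so the root lies in [-1, 5]
f(2) = 35 > 0, so the root lies in [2, 5]
f(3.5) = -27.625 < 0, so the root lies in [2, 3.5]
f(2.75) = 11.1406 > 0, so the root lies in [2.75, 3.5]
f(3.125) = -6.2207 < 0, so the root lies in [2.75, 3.125]
f(2.9375) = 2.9456 > 0, so the root lies in [2.9375, 3.125]

3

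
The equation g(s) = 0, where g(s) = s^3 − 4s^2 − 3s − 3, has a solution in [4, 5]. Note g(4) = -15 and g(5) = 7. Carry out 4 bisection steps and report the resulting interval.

[4.75, 4.8125]

midpoint 4.5: g = -6.375 < 0 → [4.5, 5]
midpoint 4.75: g = -0.328125 < 0 → [4.75, 5]
midpoint 4.875: g = 3.169922 > 0 → [4.75, 4.875]
midpoint 4.8125: g = 1.3801 > 0 → [4.75, 4.8125]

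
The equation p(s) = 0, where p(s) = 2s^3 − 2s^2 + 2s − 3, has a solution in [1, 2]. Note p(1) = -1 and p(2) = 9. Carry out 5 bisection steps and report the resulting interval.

[1.1875, 1.21875]

midpoint 1.5: p = 2.25 > 0 → [1, 1.5]
midpoint 1.25: p = 0.28125 > 0 → [1, 1.25]
midpoint 1.125: p = -0.433594 < 0 → [1.125, 1.25]
midpoint 1.1875: p = -0.0962 < 0 → [1.1875, 1.25]
midpoint 1.21875: p = 0.0873 > 0 → [1.1875, 1.21875]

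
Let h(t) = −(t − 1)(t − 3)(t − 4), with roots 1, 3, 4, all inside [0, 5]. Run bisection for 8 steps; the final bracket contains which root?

1

midpoint 2.5: h = -1.125 < 0 → [0, 2.5]
midpoint 1.25: h = -1.203125 < 0 → [0, 1.25]
midpoint 0.625: h = 3.005859 > 0 → [0.625, 1.25]
midpoint 0.9375: h = 0.3948 > 0 → [0.9375, 1.25]
midpoint 1.09375: h = -0.5194 < 0 → [0.9375, 1.09375]
midpoint 1.015625: h = -0.0925 < 0 → [0.9375, 1.015625]
midpoint 0.9765625: h = 0.1434 > 0 → [0.9765625, 1.015625]
midpoint 0.99609375: h = 0.0235 > 0 → [0.99609375, 1.015625]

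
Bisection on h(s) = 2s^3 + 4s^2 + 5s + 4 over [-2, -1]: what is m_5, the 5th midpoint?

s = -1.5 gives h = -1.25, negative; keep [-1.5, -1]
s = -1.25 gives h = 0.09375, positive; keep [-1.5, -1.25]
s = -1.375 gives h = -0.511719, negative; keep [-1.375, -1.25]
s = -1.3125 gives h = -0.1938, negative; keep [-1.3125, -1.25]
s = -1.28125 gives h = -0.0464, negative; keep [-1.28125, -1.25]

-1.28125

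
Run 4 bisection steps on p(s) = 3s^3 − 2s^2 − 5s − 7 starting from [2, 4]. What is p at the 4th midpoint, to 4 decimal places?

p(3) = 41 > 0, so the root lies in [2, 3]
p(2.5) = 14.875 > 0, so the root lies in [2, 2.5]
p(2.25) = 5.796875 > 0, so the root lies in [2, 2.25]
p(2.125) = 2.1309 > 0, so the root lies in [2, 2.125]

2.1309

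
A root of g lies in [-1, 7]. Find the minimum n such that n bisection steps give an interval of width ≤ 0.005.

Width after n steps is 8/2^n. Need 2^n ≥ 8/0.005 = 1600.
2^10 = 1024 < 1600 ≤ 2^11 = 2048, so n = 11.

11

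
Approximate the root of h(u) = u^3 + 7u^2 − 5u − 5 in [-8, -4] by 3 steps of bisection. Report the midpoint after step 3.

m = -6, h(m) = 61 (+); new bracket [-8, -6]
m = -7, h(m) = 30 (+); new bracket [-8, -7]
m = -7.5, h(m) = 4.375 (+); new bracket [-8, -7.5]

-7.5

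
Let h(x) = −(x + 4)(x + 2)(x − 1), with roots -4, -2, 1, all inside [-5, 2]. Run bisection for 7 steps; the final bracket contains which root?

midpoint -1.5: h = 3.125 > 0 → [-1.5, 2]
midpoint 0.25: h = 7.171875 > 0 → [0.25, 2]
midpoint 1.125: h = -2.001953 < 0 → [0.25, 1.125]
midpoint 0.6875: h = 3.9368 > 0 → [0.6875, 1.125]
midpoint 0.90625: h = 1.3368 > 0 → [0.90625, 1.125]
midpoint 1.015625: h = -0.2363 < 0 → [0.90625, 1.015625]
midpoint 0.9609375: h = 0.5738 > 0 → [0.9609375, 1.015625]

1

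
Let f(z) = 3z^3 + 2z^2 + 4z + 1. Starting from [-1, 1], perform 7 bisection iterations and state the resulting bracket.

z = 0 gives f = 1, positive; keep [-1, 0]
z = -0.5 gives f = -0.875, negative; keep [-0.5, 0]
z = -0.25 gives f = 0.078125, positive; keep [-0.5, -0.25]
z = -0.375 gives f = -0.377, negative; keep [-0.375, -0.25]
z = -0.3125 gives f = -0.1462, negative; keep [-0.3125, -0.25]
z = -0.28125 gives f = -0.0335, negative; keep [-0.28125, -0.25]
z = -0.265625 gives f = 0.0224, positive; keep [-0.28125, -0.265625]

[-0.28125, -0.265625]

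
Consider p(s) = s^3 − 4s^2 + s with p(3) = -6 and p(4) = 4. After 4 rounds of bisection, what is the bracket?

[3.6875, 3.75]

s = 3.5 gives p = -2.625, negative; keep [3.5, 4]
s = 3.75 gives p = 0.234375, positive; keep [3.5, 3.75]
s = 3.625 gives p = -1.302734, negative; keep [3.625, 3.75]
s = 3.6875 gives p = -0.5618, negative; keep [3.6875, 3.75]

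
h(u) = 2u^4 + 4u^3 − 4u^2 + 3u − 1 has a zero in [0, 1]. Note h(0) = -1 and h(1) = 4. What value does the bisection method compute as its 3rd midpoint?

0.375

m = 0.5, h(m) = 0.125 (+); new bracket [0, 0.5]
m = 0.25, h(m) = -0.429688 (−); new bracket [0.25, 0.5]
m = 0.375, h(m) = -0.187012 (−); new bracket [0.375, 0.5]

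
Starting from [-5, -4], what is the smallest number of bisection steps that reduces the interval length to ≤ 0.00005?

Width after n steps is 1/2^n. Need 2^n ≥ 1/0.00005 = 20000.
2^14 = 16384 < 20000 ≤ 2^15 = 32768, so n = 15.

15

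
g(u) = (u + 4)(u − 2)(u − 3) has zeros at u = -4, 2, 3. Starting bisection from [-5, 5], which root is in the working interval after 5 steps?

u = 0 gives g = 24, positive; keep [-5, 0]
u = -2.5 gives g = 37.125, positive; keep [-5, -2.5]
u = -3.75 gives g = 9.703125, positive; keep [-5, -3.75]
u = -4.375 gives g = -17.6309, negative; keep [-4.375, -3.75]
u = -4.0625 gives g = -2.676, negative; keep [-4.0625, -3.75]

-4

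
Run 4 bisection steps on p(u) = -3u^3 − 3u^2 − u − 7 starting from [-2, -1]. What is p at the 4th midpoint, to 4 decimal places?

p(-1.5) = -2.125 < 0, so the root lies in [-2, -1.5]
p(-1.75) = 1.640625 > 0, so the root lies in [-1.75, -1.5]
p(-1.625) = -0.423828 < 0, so the root lies in [-1.75, -1.625]
p(-1.6875) = 0.5608 > 0, so the root lies in [-1.6875, -1.625]

0.5608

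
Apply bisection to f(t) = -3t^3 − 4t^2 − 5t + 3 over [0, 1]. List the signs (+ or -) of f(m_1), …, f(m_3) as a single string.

t = 0.5 gives f = -0.875, negative; keep [0, 0.5]
t = 0.25 gives f = 1.453125, positive; keep [0.25, 0.5]
t = 0.375 gives f = 0.404297, positive; keep [0.375, 0.5]

-++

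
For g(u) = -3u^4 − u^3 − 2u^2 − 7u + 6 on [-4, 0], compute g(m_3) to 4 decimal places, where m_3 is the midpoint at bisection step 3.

u = -2 gives g = -28, negative; keep [-2, 0]
u = -1 gives g = 9, positive; keep [-2, -1]
u = -1.5 gives g = 0.1875, positive; keep [-2, -1.5]

0.1875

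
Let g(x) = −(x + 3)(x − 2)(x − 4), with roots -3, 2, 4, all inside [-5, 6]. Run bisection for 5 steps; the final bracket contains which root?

-3

x = 0.5 gives g = -18.375, negative; keep [-5, 0.5]
x = -2.25 gives g = -19.921875, negative; keep [-5, -2.25]
x = -3.625 gives g = 26.806641, positive; keep [-3.625, -2.25]
x = -2.9375 gives g = -2.1409, negative; keep [-3.625, -2.9375]
x = -3.28125 gives g = 10.8152, positive; keep [-3.28125, -2.9375]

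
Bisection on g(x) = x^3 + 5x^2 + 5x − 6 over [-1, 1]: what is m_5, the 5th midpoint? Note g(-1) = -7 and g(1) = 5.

m = 0, g(m) = -6 (−); new bracket [0, 1]
m = 0.5, g(m) = -2.125 (−); new bracket [0.5, 1]
m = 0.75, g(m) = 0.984375 (+); new bracket [0.5, 0.75]
m = 0.625, g(m) = -0.6777 (−); new bracket [0.625, 0.75]
m = 0.6875, g(m) = 0.1257 (+); new bracket [0.625, 0.6875]

0.6875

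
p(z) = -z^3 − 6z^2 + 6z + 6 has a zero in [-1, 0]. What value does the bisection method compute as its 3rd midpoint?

p(-0.5) = 1.625 > 0, so the root lies in [-1, -0.5]
p(-0.75) = -1.453125 < 0, so the root lies in [-0.75, -0.5]
p(-0.625) = 0.150391 > 0, so the root lies in [-0.75, -0.625]

-0.625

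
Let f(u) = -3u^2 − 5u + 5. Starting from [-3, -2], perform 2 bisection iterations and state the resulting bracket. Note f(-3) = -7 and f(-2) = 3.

[-2.5, -2.25]

m = -2.5, f(m) = -1.25 (−); new bracket [-2.5, -2]
m = -2.25, f(m) = 1.0625 (+); new bracket [-2.5, -2.25]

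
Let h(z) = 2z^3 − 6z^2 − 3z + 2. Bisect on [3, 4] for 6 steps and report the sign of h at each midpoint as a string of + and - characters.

h(3.5) = 3.75 > 0, so the root lies in [3, 3.5]
h(3.25) = -2.46875 < 0, so the root lies in [3.25, 3.5]
h(3.375) = 0.417969 > 0, so the root lies in [3.25, 3.375]
h(3.3125) = -1.0796 < 0, so the root lies in [3.3125, 3.375]
h(3.34375) = -0.3445 < 0, so the root lies in [3.34375, 3.375]
h(3.359375) = 0.0333 > 0, so the root lies in [3.34375, 3.359375]

+-+--+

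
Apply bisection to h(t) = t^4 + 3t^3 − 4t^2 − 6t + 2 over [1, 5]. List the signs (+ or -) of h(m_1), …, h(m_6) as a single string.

midpoint 3: h = 110 > 0 → [1, 3]
midpoint 2: h = 14 > 0 → [1, 2]
midpoint 1.5: h = -0.8125 < 0 → [1.5, 2]
midpoint 1.75: h = 4.707 > 0 → [1.5, 1.75]
midpoint 1.625: h = 1.5334 > 0 → [1.5, 1.625]
midpoint 1.5625: h = 0.2639 > 0 → [1.5, 1.5625]

++-+++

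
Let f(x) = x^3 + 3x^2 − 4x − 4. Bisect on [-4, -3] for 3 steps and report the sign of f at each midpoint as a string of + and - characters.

++-

m = -3.5, f(m) = 3.875 (+); new bracket [-4, -3.5]
m = -3.75, f(m) = 0.453125 (+); new bracket [-4, -3.75]
m = -3.875, f(m) = -1.638672 (−); new bracket [-3.875, -3.75]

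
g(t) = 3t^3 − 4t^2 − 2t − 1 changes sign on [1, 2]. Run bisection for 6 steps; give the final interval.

g(1.5) = -2.875 < 0, so the root lies in [1.5, 2]
g(1.75) = -0.671875 < 0, so the root lies in [1.75, 2]
g(1.875) = 0.962891 > 0, so the root lies in [1.75, 1.875]
g(1.8125) = 0.0974 > 0, so the root lies in [1.75, 1.8125]
g(1.78125) = -0.299 < 0, so the root lies in [1.78125, 1.8125]
g(1.796875) = -0.1038 < 0, so the root lies in [1.796875, 1.8125]

[1.796875, 1.8125]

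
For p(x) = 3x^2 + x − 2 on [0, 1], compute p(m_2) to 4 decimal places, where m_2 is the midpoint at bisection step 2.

0.4375

midpoint 0.5: p = -0.75 < 0 → [0.5, 1]
midpoint 0.75: p = 0.4375 > 0 → [0.5, 0.75]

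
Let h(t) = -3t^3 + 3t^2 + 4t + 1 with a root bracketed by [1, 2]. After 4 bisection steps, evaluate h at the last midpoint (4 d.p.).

h(1.5) = 3.625 > 0, so the root lies in [1.5, 2]
h(1.75) = 1.109375 > 0, so the root lies in [1.75, 2]
h(1.875) = -0.728516 < 0, so the root lies in [1.75, 1.875]
h(1.8125) = 0.2424 > 0, so the root lies in [1.8125, 1.875]

0.2424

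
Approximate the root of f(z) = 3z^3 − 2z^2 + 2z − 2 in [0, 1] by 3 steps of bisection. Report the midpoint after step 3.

0.875

m = 0.5, f(m) = -1.125 (−); new bracket [0.5, 1]
m = 0.75, f(m) = -0.359375 (−); new bracket [0.75, 1]
m = 0.875, f(m) = 0.228516 (+); new bracket [0.75, 0.875]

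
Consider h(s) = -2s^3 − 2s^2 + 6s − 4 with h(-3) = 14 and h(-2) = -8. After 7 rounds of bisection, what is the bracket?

[-2.515625, -2.5078125]

s = -2.5 gives h = -0.25, negative; keep [-3, -2.5]
s = -2.75 gives h = 5.96875, positive; keep [-2.75, -2.5]
s = -2.625 gives h = 2.644531, positive; keep [-2.625, -2.5]
s = -2.5625 gives h = 1.145, positive; keep [-2.5625, -2.5]
s = -2.53125 gives h = 0.4346, positive; keep [-2.53125, -2.5]
s = -2.515625 gives h = 0.0891, positive; keep [-2.515625, -2.5]
s = -2.5078125 gives h = -0.0812, negative; keep [-2.515625, -2.5078125]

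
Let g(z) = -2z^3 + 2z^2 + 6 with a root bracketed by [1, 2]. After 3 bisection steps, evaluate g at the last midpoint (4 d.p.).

g(1.5) = 3.75 > 0, so the root lies in [1.5, 2]
g(1.75) = 1.40625 > 0, so the root lies in [1.75, 2]
g(1.875) = -0.152344 < 0, so the root lies in [1.75, 1.875]

-0.1523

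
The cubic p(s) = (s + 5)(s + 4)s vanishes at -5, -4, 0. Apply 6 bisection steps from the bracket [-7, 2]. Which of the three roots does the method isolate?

0

s = -2.5 gives p = -9.375, negative; keep [-2.5, 2]
s = -0.25 gives p = -4.453125, negative; keep [-0.25, 2]
s = 0.875 gives p = 25.060547, positive; keep [-0.25, 0.875]
s = 0.3125 gives p = 7.1594, positive; keep [-0.25, 0.3125]
s = 0.03125 gives p = 0.6338, positive; keep [-0.25, 0.03125]
s = -0.109375 gives p = -2.0811, negative; keep [-0.109375, 0.03125]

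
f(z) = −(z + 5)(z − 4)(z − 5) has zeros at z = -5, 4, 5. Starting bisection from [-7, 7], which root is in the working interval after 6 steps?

f(0) = -100 < 0, so the root lies in [-7, 0]
f(-3.5) = -95.625 < 0, so the root lies in [-7, -3.5]
f(-5.25) = 23.703125 > 0, so the root lies in [-5.25, -3.5]
f(-4.375) = -49.0723 < 0, so the root lies in [-5.25, -4.375]
f(-4.8125) = -16.2136 < 0, so the root lies in [-5.25, -4.8125]
f(-5.03125) = 2.8311 > 0, so the root lies in [-5.03125, -4.8125]

-5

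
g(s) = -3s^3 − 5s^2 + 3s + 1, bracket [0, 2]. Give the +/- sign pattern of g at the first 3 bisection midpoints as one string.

-+-

midpoint 1: g = -4 < 0 → [0, 1]
midpoint 0.5: g = 0.875 > 0 → [0.5, 1]
midpoint 0.75: g = -0.828125 < 0 → [0.5, 0.75]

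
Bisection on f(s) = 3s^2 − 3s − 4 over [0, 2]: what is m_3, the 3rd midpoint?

m = 1, f(m) = -4 (−); new bracket [1, 2]
m = 1.5, f(m) = -1.75 (−); new bracket [1.5, 2]
m = 1.75, f(m) = -0.0625 (−); new bracket [1.75, 2]

1.75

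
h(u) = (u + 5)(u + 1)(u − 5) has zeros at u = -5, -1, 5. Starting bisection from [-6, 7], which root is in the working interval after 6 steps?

m = 0.5, h(m) = -37.125 (−); new bracket [0.5, 7]
m = 3.75, h(m) = -51.953125 (−); new bracket [3.75, 7]
m = 5.375, h(m) = 24.802734 (+); new bracket [3.75, 5.375]
m = 4.5625, h(m) = -23.2712 (−); new bracket [4.5625, 5.375]
m = 4.96875, h(m) = -1.8594 (−); new bracket [4.96875, 5.375]
m = 5.171875, h(m) = 10.7902 (+); new bracket [4.96875, 5.171875]

5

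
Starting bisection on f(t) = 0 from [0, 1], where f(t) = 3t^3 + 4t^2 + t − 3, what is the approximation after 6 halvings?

0.640625

m = 0.5, f(m) = -1.125 (−); new bracket [0.5, 1]
m = 0.75, f(m) = 1.265625 (+); new bracket [0.5, 0.75]
m = 0.625, f(m) = -0.080078 (−); new bracket [0.625, 0.75]
m = 0.6875, f(m) = 0.553 (+); new bracket [0.625, 0.6875]
m = 0.65625, f(m) = 0.2268 (+); new bracket [0.625, 0.65625]
m = 0.640625, f(m) = 0.071 (+); new bracket [0.625, 0.640625]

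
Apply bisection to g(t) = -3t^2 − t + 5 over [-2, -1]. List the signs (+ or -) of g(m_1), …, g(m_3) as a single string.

-++

midpoint -1.5: g = -0.25 < 0 → [-1.5, -1]
midpoint -1.25: g = 1.5625 > 0 → [-1.5, -1.25]
midpoint -1.375: g = 0.703125 > 0 → [-1.5, -1.375]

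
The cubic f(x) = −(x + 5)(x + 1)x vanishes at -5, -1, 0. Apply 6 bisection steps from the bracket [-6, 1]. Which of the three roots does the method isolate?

-5

f(-2.5) = -9.375 < 0, so the root lies in [-6, -2.5]
f(-4.25) = -10.359375 < 0, so the root lies in [-6, -4.25]
f(-5.125) = 2.642578 > 0, so the root lies in [-5.125, -4.25]
f(-4.6875) = -5.4016 < 0, so the root lies in [-5.125, -4.6875]
f(-4.90625) = -1.7967 < 0, so the root lies in [-5.125, -4.90625]
f(-5.015625) = 0.3147 > 0, so the root lies in [-5.015625, -4.90625]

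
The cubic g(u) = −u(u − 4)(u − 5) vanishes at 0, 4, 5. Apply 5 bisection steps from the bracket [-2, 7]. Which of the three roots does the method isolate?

u = 2.5 gives g = -9.375, negative; keep [-2, 2.5]
u = 0.25 gives g = -4.453125, negative; keep [-2, 0.25]
u = -0.875 gives g = 25.060547, positive; keep [-0.875, 0.25]
u = -0.3125 gives g = 7.1594, positive; keep [-0.3125, 0.25]
u = -0.03125 gives g = 0.6338, positive; keep [-0.03125, 0.25]

0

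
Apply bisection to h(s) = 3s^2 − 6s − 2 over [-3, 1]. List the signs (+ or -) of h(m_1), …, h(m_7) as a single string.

+-+-++-

h(-1) = 7 > 0, so the root lies in [-1, 1]
h(0) = -2 < 0, so the root lies in [-1, 0]
h(-0.5) = 1.75 > 0, so the root lies in [-0.5, 0]
h(-0.25) = -0.3125 < 0, so the root lies in [-0.5, -0.25]
h(-0.375) = 0.6719 > 0, so the root lies in [-0.375, -0.25]
h(-0.3125) = 0.168 > 0, so the root lies in [-0.3125, -0.25]
h(-0.28125) = -0.0752 < 0, so the root lies in [-0.3125, -0.28125]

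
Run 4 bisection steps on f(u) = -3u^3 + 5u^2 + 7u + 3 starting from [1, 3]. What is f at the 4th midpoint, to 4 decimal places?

1.5645

m = 2, f(m) = 13 (+); new bracket [2, 3]
m = 2.5, f(m) = 4.875 (+); new bracket [2.5, 3]
m = 2.75, f(m) = -2.328125 (−); new bracket [2.5, 2.75]
m = 2.625, f(m) = 1.5645 (+); new bracket [2.625, 2.75]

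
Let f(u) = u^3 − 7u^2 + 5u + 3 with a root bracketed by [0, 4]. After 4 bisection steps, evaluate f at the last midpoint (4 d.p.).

m = 2, f(m) = -7 (−); new bracket [0, 2]
m = 1, f(m) = 2 (+); new bracket [1, 2]
m = 1.5, f(m) = -1.875 (−); new bracket [1, 1.5]
m = 1.25, f(m) = 0.2656 (+); new bracket [1.25, 1.5]

0.2656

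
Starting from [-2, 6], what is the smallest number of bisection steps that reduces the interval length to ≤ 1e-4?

17

Width after n steps is 8/2^n. Need 2^n ≥ 8/1e-4 = 80000.
2^16 = 65536 < 80000 ≤ 2^17 = 131072, so n = 17.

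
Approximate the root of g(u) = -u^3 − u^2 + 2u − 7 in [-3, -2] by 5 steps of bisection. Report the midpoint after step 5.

g(-2.5) = -2.625 < 0, so the root lies in [-3, -2.5]
g(-2.75) = 0.734375 > 0, so the root lies in [-2.75, -2.5]
g(-2.625) = -1.052734 < 0, so the root lies in [-2.75, -2.625]
g(-2.6875) = -0.1868 < 0, so the root lies in [-2.75, -2.6875]
g(-2.71875) = 0.2668 > 0, so the root lies in [-2.71875, -2.6875]

-2.71875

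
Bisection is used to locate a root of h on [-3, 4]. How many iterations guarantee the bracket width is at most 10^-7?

27

Width after n steps is 7/2^n. Need 2^n ≥ 7/10^-7 = 70000000.
2^26 = 67108864 < 70000000 ≤ 2^27 = 134217728, so n = 27.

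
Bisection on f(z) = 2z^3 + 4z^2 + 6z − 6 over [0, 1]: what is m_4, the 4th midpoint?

0.6875

f(0.5) = -1.75 < 0, so the root lies in [0.5, 1]
f(0.75) = 1.59375 > 0, so the root lies in [0.5, 0.75]
f(0.625) = -0.199219 < 0, so the root lies in [0.625, 0.75]
f(0.6875) = 0.6655 > 0, so the root lies in [0.625, 0.6875]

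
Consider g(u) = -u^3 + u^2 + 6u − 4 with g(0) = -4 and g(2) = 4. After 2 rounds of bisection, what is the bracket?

[0.5, 1]

u = 1 gives g = 2, positive; keep [0, 1]
u = 0.5 gives g = -0.875, negative; keep [0.5, 1]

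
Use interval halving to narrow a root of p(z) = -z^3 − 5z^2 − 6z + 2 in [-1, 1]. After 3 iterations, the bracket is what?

p(0) = 2 > 0, so the root lies in [0, 1]
p(0.5) = -2.375 < 0, so the root lies in [0, 0.5]
p(0.25) = 0.171875 > 0, so the root lies in [0.25, 0.5]

[0.25, 0.5]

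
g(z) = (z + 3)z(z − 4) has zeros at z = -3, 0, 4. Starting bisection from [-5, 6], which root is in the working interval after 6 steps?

4

midpoint 0.5: g = -6.125 < 0 → [0.5, 6]
midpoint 3.25: g = -15.234375 < 0 → [3.25, 6]
midpoint 4.625: g = 22.041016 > 0 → [3.25, 4.625]
midpoint 3.9375: g = -1.7073 < 0 → [3.9375, 4.625]
midpoint 4.28125: g = 8.7674 > 0 → [3.9375, 4.28125]
midpoint 4.109375: g = 3.1954 > 0 → [3.9375, 4.109375]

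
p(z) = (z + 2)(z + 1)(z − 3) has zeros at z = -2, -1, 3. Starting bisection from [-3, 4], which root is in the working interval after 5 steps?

z = 0.5 gives p = -9.375, negative; keep [0.5, 4]
z = 2.25 gives p = -10.359375, negative; keep [2.25, 4]
z = 3.125 gives p = 2.642578, positive; keep [2.25, 3.125]
z = 2.6875 gives p = -5.4016, negative; keep [2.6875, 3.125]
z = 2.90625 gives p = -1.7967, negative; keep [2.90625, 3.125]

3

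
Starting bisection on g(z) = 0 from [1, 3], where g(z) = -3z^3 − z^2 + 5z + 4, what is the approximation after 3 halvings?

m = 2, g(m) = -14 (−); new bracket [1, 2]
m = 1.5, g(m) = -0.875 (−); new bracket [1, 1.5]
m = 1.25, g(m) = 2.828125 (+); new bracket [1.25, 1.5]

1.25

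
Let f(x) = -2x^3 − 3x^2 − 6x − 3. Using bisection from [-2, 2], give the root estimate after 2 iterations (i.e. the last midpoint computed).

f(0) = -3 < 0, so the root lies in [-2, 0]
f(-1) = 2 > 0, so the root lies in [-1, 0]

-1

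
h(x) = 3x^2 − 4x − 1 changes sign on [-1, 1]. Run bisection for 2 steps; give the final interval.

h(0) = -1 < 0, so the root lies in [-1, 0]
h(-0.5) = 1.75 > 0, so the root lies in [-0.5, 0]

[-0.5, 0]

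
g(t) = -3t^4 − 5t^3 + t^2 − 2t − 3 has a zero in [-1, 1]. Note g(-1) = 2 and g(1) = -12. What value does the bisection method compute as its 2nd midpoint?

t = 0 gives g = -3, negative; keep [-1, 0]
t = -0.5 gives g = -1.3125, negative; keep [-1, -0.5]

-0.5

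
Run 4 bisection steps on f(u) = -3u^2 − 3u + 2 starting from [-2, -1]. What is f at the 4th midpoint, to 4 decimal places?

0.1133

m = -1.5, f(m) = -0.25 (−); new bracket [-1.5, -1]
m = -1.25, f(m) = 1.0625 (+); new bracket [-1.5, -1.25]
m = -1.375, f(m) = 0.453125 (+); new bracket [-1.5, -1.375]
m = -1.4375, f(m) = 0.1133 (+); new bracket [-1.5, -1.4375]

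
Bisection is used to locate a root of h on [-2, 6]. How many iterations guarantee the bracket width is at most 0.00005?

18

Width after n steps is 8/2^n. Need 2^n ≥ 8/0.00005 = 160000.
2^17 = 131072 < 160000 ≤ 2^18 = 262144, so n = 18.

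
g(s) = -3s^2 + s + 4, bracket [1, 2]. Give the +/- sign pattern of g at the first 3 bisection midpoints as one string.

-+-

g(1.5) = -1.25 < 0, so the root lies in [1, 1.5]
g(1.25) = 0.5625 > 0, so the root lies in [1.25, 1.5]
g(1.375) = -0.296875 < 0, so the root lies in [1.25, 1.375]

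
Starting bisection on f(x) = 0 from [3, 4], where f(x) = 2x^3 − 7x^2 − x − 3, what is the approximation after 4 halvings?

midpoint 3.5: f = -6.5 < 0 → [3.5, 4]
midpoint 3.75: f = 0.28125 > 0 → [3.5, 3.75]
midpoint 3.625: f = -3.339844 < 0 → [3.625, 3.75]
midpoint 3.6875: f = -1.5884 < 0 → [3.6875, 3.75]

3.6875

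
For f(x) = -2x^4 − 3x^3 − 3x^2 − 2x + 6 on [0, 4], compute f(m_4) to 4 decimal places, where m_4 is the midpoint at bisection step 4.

0.9141

x = 2 gives f = -66, negative; keep [0, 2]
x = 1 gives f = -4, negative; keep [0, 1]
x = 0.5 gives f = 3.75, positive; keep [0.5, 1]
x = 0.75 gives f = 0.9141, positive; keep [0.75, 1]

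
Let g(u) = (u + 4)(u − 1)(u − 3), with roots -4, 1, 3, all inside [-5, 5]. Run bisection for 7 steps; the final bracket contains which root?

m = 0, g(m) = 12 (+); new bracket [-5, 0]
m = -2.5, g(m) = 28.875 (+); new bracket [-5, -2.5]
m = -3.75, g(m) = 8.015625 (+); new bracket [-5, -3.75]
m = -4.375, g(m) = -14.8652 (−); new bracket [-4.375, -3.75]
m = -4.0625, g(m) = -2.2346 (−); new bracket [-4.0625, -3.75]
m = -3.90625, g(m) = 3.1766 (+); new bracket [-4.0625, -3.90625]
m = -3.984375, g(m) = 0.5439 (+); new bracket [-4.0625, -3.984375]

-4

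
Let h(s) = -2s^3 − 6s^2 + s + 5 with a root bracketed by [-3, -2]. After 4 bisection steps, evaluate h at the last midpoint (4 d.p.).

-0.7788

midpoint -2.5: h = -3.75 < 0 → [-3, -2.5]
midpoint -2.75: h = -1.53125 < 0 → [-3, -2.75]
midpoint -2.875: h = 0.058594 > 0 → [-2.875, -2.75]
midpoint -2.8125: h = -0.7788 < 0 → [-2.875, -2.8125]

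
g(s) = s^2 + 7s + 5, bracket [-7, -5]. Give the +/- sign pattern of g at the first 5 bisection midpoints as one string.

s = -6 gives g = -1, negative; keep [-7, -6]
s = -6.5 gives g = 1.75, positive; keep [-6.5, -6]
s = -6.25 gives g = 0.3125, positive; keep [-6.25, -6]
s = -6.125 gives g = -0.3594, negative; keep [-6.25, -6.125]
s = -6.1875 gives g = -0.0273, negative; keep [-6.25, -6.1875]

-++--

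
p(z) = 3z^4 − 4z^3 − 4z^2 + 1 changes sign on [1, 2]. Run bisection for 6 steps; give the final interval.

[1.953125, 1.96875]

midpoint 1.5: p = -6.3125 < 0 → [1.5, 2]
midpoint 1.75: p = -4.550781 < 0 → [1.75, 2]
midpoint 1.875: p = -2.35083 < 0 → [1.875, 2]
midpoint 1.9375: p = -0.833 < 0 → [1.9375, 2]
midpoint 1.96875: p = 0.0424 > 0 → [1.9375, 1.96875]
midpoint 1.953125: p = -0.4054 < 0 → [1.953125, 1.96875]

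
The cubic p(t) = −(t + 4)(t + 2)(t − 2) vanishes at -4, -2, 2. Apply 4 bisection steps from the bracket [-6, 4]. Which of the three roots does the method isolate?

2

p(-1) = 9 > 0, so the root lies in [-1, 4]
p(1.5) = 9.625 > 0, so the root lies in [1.5, 4]
p(2.75) = -24.046875 < 0, so the root lies in [1.5, 2.75]
p(2.125) = -3.1582 < 0, so the root lies in [1.5, 2.125]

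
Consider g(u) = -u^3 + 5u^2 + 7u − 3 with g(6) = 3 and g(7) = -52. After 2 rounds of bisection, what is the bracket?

m = 6.5, g(m) = -20.875 (−); new bracket [6, 6.5]
m = 6.25, g(m) = -8.078125 (−); new bracket [6, 6.25]

[6, 6.25]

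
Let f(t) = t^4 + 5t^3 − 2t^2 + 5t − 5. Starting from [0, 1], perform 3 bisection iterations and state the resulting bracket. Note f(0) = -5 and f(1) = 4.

f(0.5) = -2.3125 < 0, so the root lies in [0.5, 1]
f(0.75) = 0.050781 > 0, so the root lies in [0.5, 0.75]
f(0.625) = -1.282959 < 0, so the root lies in [0.625, 0.75]

[0.625, 0.75]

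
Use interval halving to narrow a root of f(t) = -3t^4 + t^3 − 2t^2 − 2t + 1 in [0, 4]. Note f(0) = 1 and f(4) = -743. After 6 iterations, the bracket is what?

[0.3125, 0.375]

midpoint 2: f = -51 < 0 → [0, 2]
midpoint 1: f = -5 < 0 → [0, 1]
midpoint 0.5: f = -0.5625 < 0 → [0, 0.5]
midpoint 0.25: f = 0.3789 > 0 → [0.25, 0.5]
midpoint 0.375: f = -0.0378 < 0 → [0.25, 0.375]
midpoint 0.3125: f = 0.1816 > 0 → [0.3125, 0.375]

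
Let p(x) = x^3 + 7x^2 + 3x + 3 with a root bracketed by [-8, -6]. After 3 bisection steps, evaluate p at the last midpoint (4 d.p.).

midpoint -7: p = -18 < 0 → [-7, -6]
midpoint -6.5: p = 4.625 > 0 → [-7, -6.5]
midpoint -6.75: p = -5.859375 < 0 → [-6.75, -6.5]

-5.8594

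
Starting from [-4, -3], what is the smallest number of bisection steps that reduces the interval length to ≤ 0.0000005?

21

Width after n steps is 1/2^n. Need 2^n ≥ 1/0.0000005 = 2000000.
2^20 = 1048576 < 2000000 ≤ 2^21 = 2097152, so n = 21.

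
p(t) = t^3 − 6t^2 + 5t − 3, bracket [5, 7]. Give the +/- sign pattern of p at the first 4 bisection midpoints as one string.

m = 6, p(m) = 27 (+); new bracket [5, 6]
m = 5.5, p(m) = 9.375 (+); new bracket [5, 5.5]
m = 5.25, p(m) = 2.578125 (+); new bracket [5, 5.25]
m = 5.125, p(m) = -0.3574 (−); new bracket [5.125, 5.25]

+++-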